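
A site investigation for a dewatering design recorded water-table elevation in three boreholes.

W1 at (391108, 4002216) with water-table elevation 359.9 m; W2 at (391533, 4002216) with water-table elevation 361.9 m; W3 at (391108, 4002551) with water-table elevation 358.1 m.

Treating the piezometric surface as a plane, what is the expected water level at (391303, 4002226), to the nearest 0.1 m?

∂h/∂x = (361.9 − 359.9) / (391533 − 391108) = +0.004706
∂h/∂y = (358.1 − 359.9) / (4002551 − 4002216) = -0.005373
h(391303, 4002226) = 359.9 + (+0.004706)·(195) + (-0.005373)·(10) = 359.9 +0.918 -0.054 = 360.764 m.

360.8 m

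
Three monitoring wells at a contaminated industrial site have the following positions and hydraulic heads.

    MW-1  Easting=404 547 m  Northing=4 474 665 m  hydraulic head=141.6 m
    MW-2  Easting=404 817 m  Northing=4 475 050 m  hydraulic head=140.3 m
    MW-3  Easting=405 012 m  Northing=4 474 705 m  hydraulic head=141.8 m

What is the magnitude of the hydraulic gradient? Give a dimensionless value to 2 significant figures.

0.0040

With h = a·x + b·y + c and MW-1 as origin, the differences give:
  270·a + 385·b = -1.3
  465·a + 40·b = +0.2
Eliminate b (×40 and ×385, subtract): -168225·a = -129.00 → a = ∂h/∂x = +0.0007668
Back-substitute: b = ∂h/∂y = -0.003914.
|∇h| = √(0.0007668² + -0.003914²) = 0.003988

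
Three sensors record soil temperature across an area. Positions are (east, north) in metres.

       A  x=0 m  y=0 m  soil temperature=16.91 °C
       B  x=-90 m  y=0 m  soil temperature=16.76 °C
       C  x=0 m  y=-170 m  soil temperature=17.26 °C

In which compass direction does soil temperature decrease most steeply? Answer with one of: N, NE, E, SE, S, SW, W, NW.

∂T/∂x = (16.76 − 16.91) / (-90 − 0) = +0.001667
∂T/∂y = (17.26 − 16.91) / (-170 − 0) = -0.002059
Steepest decrease is along −∇f = (-0.001667 E, +0.002059 N) → northwest.

NW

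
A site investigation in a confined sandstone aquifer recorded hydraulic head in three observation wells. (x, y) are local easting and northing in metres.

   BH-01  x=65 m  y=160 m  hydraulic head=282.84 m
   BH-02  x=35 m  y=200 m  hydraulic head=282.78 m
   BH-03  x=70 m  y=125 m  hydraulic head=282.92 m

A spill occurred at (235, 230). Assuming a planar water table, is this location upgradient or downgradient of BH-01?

Differences from BH-01: to BH-02 (Δx, Δy, Δh) = (-30, 40, -0.06); to BH-03 = (5, -35, +0.08).
Determinant of the coordinate differences = (-30)·(-35) − 5·40 = 850.
∂h/∂x = [(-0.06)·(-35) − (+0.08)·40] / 850 = -0.001294
∂h/∂y = [(-30)·(+0.08) − 5·(-0.06)] / 850 = -0.002471
Head at (235, 230) = 282.84 + (-0.001294)·(170) + (-0.002471)·(70) = 282.45 m.
That is lower than the 282.84 m at BH-01, so the point is downgradient.

downgradient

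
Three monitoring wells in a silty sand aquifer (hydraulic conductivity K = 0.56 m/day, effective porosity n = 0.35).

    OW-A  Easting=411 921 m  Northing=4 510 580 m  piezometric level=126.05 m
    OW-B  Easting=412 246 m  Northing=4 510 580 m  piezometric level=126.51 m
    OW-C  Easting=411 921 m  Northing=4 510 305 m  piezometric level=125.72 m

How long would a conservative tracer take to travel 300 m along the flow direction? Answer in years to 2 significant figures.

∂h/∂x = (126.51 − 126.05) / (412246 − 411921) = +0.001415
∂h/∂y = (125.72 − 126.05) / (4510305 − 4510580) = +0.001200
|∇h| = √(0.001415² + 0.001200²) = 0.001855
Seepage velocity v = K·i/n = 0.56 × 0.001855 / 0.35 = 0.002968 m/day.
t = 300 / 0.002968 = 1.011e+05 days = 277 years.

280 years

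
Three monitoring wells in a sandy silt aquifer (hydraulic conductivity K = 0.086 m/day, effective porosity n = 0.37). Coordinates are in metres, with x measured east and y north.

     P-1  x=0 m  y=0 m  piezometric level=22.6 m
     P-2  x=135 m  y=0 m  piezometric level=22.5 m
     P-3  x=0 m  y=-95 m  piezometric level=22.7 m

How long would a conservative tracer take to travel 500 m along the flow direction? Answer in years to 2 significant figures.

∂h/∂x = (22.5 − 22.6) / (135 − 0) = -0.0007407
∂h/∂y = (22.7 − 22.6) / (-95 − 0) = -0.001053
|∇h| = √(-0.0007407² + -0.001053²) = 0.001287
Seepage velocity v = K·i/n = 0.086 × 0.001287 / 0.37 = 0.0002991 m/day.
t = 500 / 0.0002991 = 1.672e+06 days = 4.58e+03 years.

4600 years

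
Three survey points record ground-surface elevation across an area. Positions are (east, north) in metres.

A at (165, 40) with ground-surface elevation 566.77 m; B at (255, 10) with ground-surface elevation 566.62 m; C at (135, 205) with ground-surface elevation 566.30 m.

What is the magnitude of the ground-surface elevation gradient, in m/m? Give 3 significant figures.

Taking A as reference: B−A = (90, -30, -0.15); C−A = (-30, 165, -0.47).
Solve a·Δx + b·Δy = Δz: det = 90·165 − (-30)·(-30) = 13950.
∂z/∂x = [(-0.15)·165 − (-0.47)·(-30)] / 13950 = -0.002785
∂z/∂y = [90·(-0.47) − (-30)·(-0.15)] / 13950 = -0.003355
|∇f| = √(-0.002785² + -0.003355²) = 0.00436 m/m

0.00436 m/m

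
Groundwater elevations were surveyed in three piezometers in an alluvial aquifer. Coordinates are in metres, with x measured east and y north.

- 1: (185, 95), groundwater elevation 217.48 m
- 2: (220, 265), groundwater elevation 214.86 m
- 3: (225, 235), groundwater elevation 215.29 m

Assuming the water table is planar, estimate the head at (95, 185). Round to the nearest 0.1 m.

Differences from 1: to 2 (Δx, Δy, Δh) = (35, 170, -2.62); to 3 = (40, 140, -2.19).
Determinant of the coordinate differences = 35·140 − 40·170 = -1900.
∂h/∂x = [(-2.62)·140 − (-2.19)·170] / -1900 = -0.002895
∂h/∂y = [35·(-2.19) − 40·(-2.62)] / -1900 = -0.01482
h(95, 185) = 217.48 + (-0.002895)·(-90) + (-0.01482)·(90) = 217.48 +0.261 -1.333 = 216.407 m.

216.4 m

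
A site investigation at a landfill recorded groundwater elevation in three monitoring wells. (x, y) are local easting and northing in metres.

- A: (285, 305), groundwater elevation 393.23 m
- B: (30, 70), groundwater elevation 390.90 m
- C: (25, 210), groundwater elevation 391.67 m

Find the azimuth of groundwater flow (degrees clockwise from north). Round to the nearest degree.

215°

With h = a·x + b·y + c and A as origin, the differences give:
  (-255)·a + (-235)·b = -2.33
  (-260)·a + (-95)·b = -1.56
Eliminate b (×(-95) and ×(-235), subtract): -36875·a = -145.250 → a = ∂h/∂x = +0.003939
Back-substitute: b = ∂h/∂y = +0.005641.
Flow direction (−∇h) has components (-0.003939 E, -0.005641 N).
Azimuth = atan2(E, N) = atan2(-0.003939, -0.005641) = 214.9° ≈ 215°.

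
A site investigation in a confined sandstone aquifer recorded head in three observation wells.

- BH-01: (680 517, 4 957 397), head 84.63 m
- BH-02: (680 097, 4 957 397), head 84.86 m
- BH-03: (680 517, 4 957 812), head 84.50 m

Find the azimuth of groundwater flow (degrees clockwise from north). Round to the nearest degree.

∂h/∂x = (84.86 − 84.63) / (680097 − 680517) = -0.0005476
∂h/∂y = (84.50 − 84.63) / (4957812 − 4957397) = -0.0003133
Flow direction (−∇h) has components (+0.0005476 E, +0.0003133 N).
Azimuth = atan2(E, N) = atan2(+0.0005476, +0.0003133) = 60.2° ≈ 060°.

060°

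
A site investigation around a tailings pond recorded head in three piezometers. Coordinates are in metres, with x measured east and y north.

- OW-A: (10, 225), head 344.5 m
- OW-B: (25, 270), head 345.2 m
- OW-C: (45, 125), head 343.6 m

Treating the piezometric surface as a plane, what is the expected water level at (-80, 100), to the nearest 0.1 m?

342.1 m

With h = a·x + b·y + c and OW-A as origin, the differences give:
  15·a + 45·b = +0.7
  35·a + (-100)·b = -0.9
Eliminate b (×(-100) and ×45, subtract): -3075·a = -29.50 → a = ∂h/∂x = +0.009593
Back-substitute: b = ∂h/∂y = +0.01236.
h(-80, 100) = 344.5 + (+0.009593)·(-90) + (+0.01236)·(-125) = 344.5 -0.863 -1.545 = 342.092 m.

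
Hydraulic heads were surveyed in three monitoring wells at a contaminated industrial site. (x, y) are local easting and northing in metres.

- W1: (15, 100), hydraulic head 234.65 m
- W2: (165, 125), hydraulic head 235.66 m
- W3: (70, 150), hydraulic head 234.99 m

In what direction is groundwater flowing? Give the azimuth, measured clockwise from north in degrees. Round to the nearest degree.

Taking W1 as reference: W2−W1 = (150, 25, +1.01); W3−W1 = (55, 50, +0.34).
Determinant of the coordinate differences = 150·50 − 55·25 = 6125.
∂h/∂x = [(+1.01)·50 − (+0.34)·25] / 6125 = +0.006857
∂h/∂y = [150·(+0.34) − 55·(+1.01)] / 6125 = -0.0007429
Flow direction (−∇h) has components (-0.006857 E, +0.0007429 N).
Azimuth = atan2(E, N) = atan2(-0.006857, +0.0007429) = 276.2° ≈ 276°.

276°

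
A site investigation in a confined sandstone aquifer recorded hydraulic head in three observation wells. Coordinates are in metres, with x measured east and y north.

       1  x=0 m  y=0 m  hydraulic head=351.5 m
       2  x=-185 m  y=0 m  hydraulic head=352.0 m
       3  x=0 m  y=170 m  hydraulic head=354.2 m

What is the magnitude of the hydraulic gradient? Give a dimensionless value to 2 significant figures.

∂h/∂x = (352.0 − 351.5) / (-185 − 0) = -0.002703
∂h/∂y = (354.2 − 351.5) / (170 − 0) = +0.01588
|∇h| = √(-0.002703² + 0.01588²) = 0.01611

0.016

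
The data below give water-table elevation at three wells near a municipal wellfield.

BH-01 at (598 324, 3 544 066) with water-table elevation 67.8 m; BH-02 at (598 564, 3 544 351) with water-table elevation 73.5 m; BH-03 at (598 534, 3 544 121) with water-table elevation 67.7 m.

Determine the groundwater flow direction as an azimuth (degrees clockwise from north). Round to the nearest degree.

Taking BH-01 as reference: BH-02−BH-01 = (240, 285, +5.7); BH-03−BH-01 = (210, 55, -0.1).
Solve a·Δx + b·Δy = Δh: det = 240·55 − 210·285 = -46650.
∂h/∂x = [(+5.7)·55 − (-0.1)·285] / -46650 = -0.007331
∂h/∂y = [240·(-0.1) − 210·(+5.7)] / -46650 = +0.02617
Flow direction (−∇h) has components (+0.007331 E, -0.02617 N).
Azimuth = atan2(E, N) = atan2(+0.007331, -0.02617) = 164.4° ≈ 164°.

164°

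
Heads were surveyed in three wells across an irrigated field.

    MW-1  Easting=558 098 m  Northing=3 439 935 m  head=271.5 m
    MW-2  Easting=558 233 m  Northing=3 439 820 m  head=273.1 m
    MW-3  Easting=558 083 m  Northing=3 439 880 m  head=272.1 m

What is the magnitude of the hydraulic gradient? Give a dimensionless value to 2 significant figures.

Three-point gradient (reference MW-1): Δ to MW-2 = (135, -115, +1.6), Δ to MW-3 = (-15, -55, +0.6).
∂h/∂x = +0.002077, ∂h/∂y = -0.01148 (det = -9150).
|∇h| = √(0.002077² + -0.01148²) = 0.01167

0.012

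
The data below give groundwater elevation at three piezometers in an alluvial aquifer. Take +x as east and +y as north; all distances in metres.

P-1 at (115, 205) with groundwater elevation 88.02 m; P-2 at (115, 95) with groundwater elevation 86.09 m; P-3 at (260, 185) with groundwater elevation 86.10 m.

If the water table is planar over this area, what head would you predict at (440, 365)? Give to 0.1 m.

87.3 m

Differences from P-1: to P-2 (Δx, Δy, Δh) = (0, -110, -1.93); to P-3 = (145, -20, -1.92).
Solve a·Δx + b·Δy = Δh: det = 0·(-20) − 145·(-110) = 15950.
∂h/∂x = [(-1.93)·(-20) − (-1.92)·(-110)] / 15950 = -0.01082
∂h/∂y = [0·(-1.92) − 145·(-1.93)] / 15950 = +0.01755
h(440, 365) = 88.02 + (-0.01082)·(325) + (+0.01755)·(160) = 88.02 -3.517 +2.807 = 87.310 m.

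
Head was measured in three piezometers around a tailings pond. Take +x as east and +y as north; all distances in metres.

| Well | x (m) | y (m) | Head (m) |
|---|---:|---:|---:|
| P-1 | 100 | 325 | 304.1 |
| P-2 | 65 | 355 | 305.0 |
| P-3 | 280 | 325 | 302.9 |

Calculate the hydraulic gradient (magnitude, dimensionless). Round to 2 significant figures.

Taking P-1 as reference: P-2−P-1 = (-35, 30, +0.9); P-3−P-1 = (180, 0, -1.2).
Determinant of the coordinate differences = (-35)·0 − 180·30 = -5400.
∂h/∂x = [(+0.9)·0 − (-1.2)·30] / -5400 = -0.006667
∂h/∂y = [(-35)·(-1.2) − 180·(+0.9)] / -5400 = +0.02222
|∇h| = √(-0.006667² + 0.02222²) = 0.0232

0.023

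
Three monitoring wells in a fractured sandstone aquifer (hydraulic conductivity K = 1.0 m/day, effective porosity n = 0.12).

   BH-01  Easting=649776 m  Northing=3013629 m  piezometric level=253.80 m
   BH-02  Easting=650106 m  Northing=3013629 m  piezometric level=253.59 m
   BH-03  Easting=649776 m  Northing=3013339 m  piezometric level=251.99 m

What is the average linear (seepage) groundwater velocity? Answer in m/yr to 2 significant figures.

19 m/yr

∂h/∂x = (253.59 − 253.80) / (650106 − 649776) = -0.0006364
∂h/∂y = (251.99 − 253.80) / (3013339 − 3013629) = +0.006241
|∇h| = √(-0.0006364² + 0.006241²) = 0.006273
Seepage velocity v = K·i/n = 1.0 × 0.006273 / 0.12 = 0.05228 m/day = 19.1 m/yr.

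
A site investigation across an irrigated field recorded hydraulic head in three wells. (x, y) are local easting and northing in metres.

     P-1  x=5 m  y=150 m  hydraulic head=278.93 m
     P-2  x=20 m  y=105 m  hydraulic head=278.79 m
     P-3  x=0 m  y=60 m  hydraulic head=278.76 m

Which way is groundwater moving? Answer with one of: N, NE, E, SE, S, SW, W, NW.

SE

Differences from P-1: to P-2 (Δx, Δy, Δh) = (15, -45, -0.14); to P-3 = (-5, -90, -0.17).
Solve a·Δx + b·Δy = Δh: det = 15·(-90) − (-5)·(-45) = -1575.
∂h/∂x = [(-0.14)·(-90) − (-0.17)·(-45)] / -1575 = -0.003143
∂h/∂y = [15·(-0.17) − (-5)·(-0.14)] / -1575 = +0.002063
Flow = −∇h = (+0.003143 east, -0.002063 north), which points southeast.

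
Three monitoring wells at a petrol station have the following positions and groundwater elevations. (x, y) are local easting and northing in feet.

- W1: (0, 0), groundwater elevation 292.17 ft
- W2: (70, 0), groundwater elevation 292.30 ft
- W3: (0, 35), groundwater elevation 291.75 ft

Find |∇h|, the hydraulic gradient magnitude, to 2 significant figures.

0.012

∂h/∂x = (292.30 − 292.17) / (70 − 0) = +0.001857
∂h/∂y = (291.75 − 292.17) / (35 − 0) = -0.01200
|∇h| = √(0.001857² + -0.01200²) = 0.01214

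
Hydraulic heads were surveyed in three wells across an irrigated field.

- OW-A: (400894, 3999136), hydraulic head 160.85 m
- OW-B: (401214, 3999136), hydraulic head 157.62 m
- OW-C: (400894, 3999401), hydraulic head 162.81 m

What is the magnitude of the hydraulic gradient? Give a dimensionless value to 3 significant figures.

∂h/∂x = (157.62 − 160.85) / (401214 − 400894) = -0.01009
∂h/∂y = (162.81 − 160.85) / (3999401 − 3999136) = +0.007396
|∇h| = √(-0.01009² + 0.007396²) = 0.01251

0.0125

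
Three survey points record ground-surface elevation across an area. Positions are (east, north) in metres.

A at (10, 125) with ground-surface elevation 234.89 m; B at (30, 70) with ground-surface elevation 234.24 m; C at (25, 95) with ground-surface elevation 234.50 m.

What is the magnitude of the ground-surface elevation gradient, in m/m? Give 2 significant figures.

0.012 m/m

With z = a·x + b·y + c and A as origin, the differences give:
  20·a + (-55)·b = -0.65
  15·a + (-30)·b = -0.39
Eliminate b (×(-30) and ×(-55), subtract): 225·a = -1.950 → a = ∂z/∂x = -0.008667
Back-substitute: b = ∂z/∂y = +0.008667.
|∇f| = √(-0.008667² + 0.008667²) = 0.01226 m/m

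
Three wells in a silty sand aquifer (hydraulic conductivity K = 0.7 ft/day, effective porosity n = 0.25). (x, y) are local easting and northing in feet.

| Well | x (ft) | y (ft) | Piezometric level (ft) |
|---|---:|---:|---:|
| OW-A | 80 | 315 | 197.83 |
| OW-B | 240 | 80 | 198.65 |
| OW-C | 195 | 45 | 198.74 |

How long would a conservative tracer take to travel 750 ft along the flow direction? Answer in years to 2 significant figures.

230 years

With h = a·x + b·y + c and OW-A as origin, the differences give:
  160·a + (-235)·b = +0.82
  115·a + (-270)·b = +0.91
Eliminate b (×(-270) and ×(-235), subtract): -16175·a = -7.550 → a = ∂h/∂x = +0.0004668
Back-substitute: b = ∂h/∂y = -0.003172.
|∇h| = √(0.0004668² + -0.003172²) = 0.003206
Seepage velocity v = K·i/n = 0.7 × 0.003206 / 0.25 = 0.008977 ft/day.
t = 750 / 0.008977 = 8.355e+04 days = 229 years.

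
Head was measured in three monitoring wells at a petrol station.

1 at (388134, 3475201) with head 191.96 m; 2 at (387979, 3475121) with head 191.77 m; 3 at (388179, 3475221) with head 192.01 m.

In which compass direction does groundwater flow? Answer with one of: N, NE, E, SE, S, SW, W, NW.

With h = a·x + b·y + c and 1 as origin, the differences give:
  (-155)·a + (-80)·b = -0.19
  45·a + 20·b = +0.05
Eliminate b (×20 and ×(-80), subtract): 500·a = 0.200 → a = ∂h/∂x = +0.0004000
Back-substitute: b = ∂h/∂y = +0.001600.
Flow = −∇h = (-0.0004000 east, -0.001600 north), which points south.

S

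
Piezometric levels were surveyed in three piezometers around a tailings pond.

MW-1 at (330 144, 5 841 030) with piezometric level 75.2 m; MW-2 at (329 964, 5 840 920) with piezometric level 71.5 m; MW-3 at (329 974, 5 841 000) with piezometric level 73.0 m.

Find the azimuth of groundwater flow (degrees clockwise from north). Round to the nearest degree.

Three-point gradient (reference MW-1): Δ to MW-2 = (-180, -110, -3.7), Δ to MW-3 = (-170, -30, -2.2).
∂h/∂x = +0.009850, ∂h/∂y = +0.01752 (det = -13300).
Flow direction (−∇h) has components (-0.009850 E, -0.01752 N).
Azimuth = atan2(E, N) = atan2(-0.009850, -0.01752) = 209.3° ≈ 209°.

209°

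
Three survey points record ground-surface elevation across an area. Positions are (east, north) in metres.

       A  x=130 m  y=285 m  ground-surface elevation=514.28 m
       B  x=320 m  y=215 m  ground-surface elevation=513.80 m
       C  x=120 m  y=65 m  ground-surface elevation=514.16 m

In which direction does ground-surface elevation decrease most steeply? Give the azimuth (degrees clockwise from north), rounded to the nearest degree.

Differences from A: to B (Δx, Δy, Δh) = (190, -70, -0.48); to C = (-10, -220, -0.12).
Solve a·Δx + b·Δy = Δz: det = 190·(-220) − (-10)·(-70) = -42500.
∂z/∂x = [(-0.48)·(-220) − (-0.12)·(-70)] / -42500 = -0.002287
∂z/∂y = [190·(-0.12) − (-10)·(-0.48)] / -42500 = +0.0006494
Steepest decrease is along −∇f: components (+0.002287 E, -0.0006494 N).
Azimuth = atan2(+0.002287, -0.0006494) = 105.9° ≈ 106°.

106°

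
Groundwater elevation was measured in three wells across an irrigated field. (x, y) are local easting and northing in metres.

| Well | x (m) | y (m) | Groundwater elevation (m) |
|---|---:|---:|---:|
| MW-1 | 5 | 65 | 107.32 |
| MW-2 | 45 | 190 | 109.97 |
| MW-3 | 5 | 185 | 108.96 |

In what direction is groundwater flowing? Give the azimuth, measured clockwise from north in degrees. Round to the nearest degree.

240°

Differences from MW-1: to MW-2 (Δx, Δy, Δh) = (40, 125, +2.65); to MW-3 = (0, 120, +1.64).
Determinant of the coordinate differences = 40·120 − 0·125 = 4800.
∂h/∂x = [(+2.65)·120 − (+1.64)·125] / 4800 = +0.02354
∂h/∂y = [40·(+1.64) − 0·(+2.65)] / 4800 = +0.01367
Flow direction (−∇h) has components (-0.02354 E, -0.01367 N).
Azimuth = atan2(E, N) = atan2(-0.02354, -0.01367) = 239.9° ≈ 240°.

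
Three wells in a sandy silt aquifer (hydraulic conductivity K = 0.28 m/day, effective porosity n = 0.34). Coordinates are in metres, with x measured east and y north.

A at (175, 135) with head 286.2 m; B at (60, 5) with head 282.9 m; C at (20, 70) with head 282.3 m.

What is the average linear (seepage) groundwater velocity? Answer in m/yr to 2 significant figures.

7.1 m/yr

Differences from A: to B (Δx, Δy, Δh) = (-115, -130, -3.3); to C = (-155, -65, -3.9).
Solve a·Δx + b·Δy = Δh: det = (-115)·(-65) − (-155)·(-130) = -12675.
∂h/∂x = [(-3.3)·(-65) − (-3.9)·(-130)] / -12675 = +0.02308
∂h/∂y = [(-115)·(-3.9) − (-155)·(-3.3)] / -12675 = +0.004970
|∇h| = √(0.02308² + 0.004970²) = 0.02361
Seepage velocity v = K·i/n = 0.28 × 0.02361 / 0.34 = 0.01944 m/day = 7.1 m/yr.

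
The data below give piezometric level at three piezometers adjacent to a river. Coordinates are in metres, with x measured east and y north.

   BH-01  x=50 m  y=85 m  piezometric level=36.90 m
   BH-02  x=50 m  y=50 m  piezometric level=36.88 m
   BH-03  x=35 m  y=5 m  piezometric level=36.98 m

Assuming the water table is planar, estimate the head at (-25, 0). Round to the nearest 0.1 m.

With h = a·x + b·y + c and BH-01 as origin, the differences give:
  0·a + (-35)·b = -0.02
  (-15)·a + (-80)·b = +0.08
Eliminate b (×(-80) and ×(-35), subtract): -525·a = 4.400 → a = ∂h/∂x = -0.008381
Back-substitute: b = ∂h/∂y = +0.0005714.
h(-25, 0) = 36.90 + (-0.008381)·(-75) + (+0.0005714)·(-85) = 36.90 +0.629 -0.049 = 37.480 m.

37.5 m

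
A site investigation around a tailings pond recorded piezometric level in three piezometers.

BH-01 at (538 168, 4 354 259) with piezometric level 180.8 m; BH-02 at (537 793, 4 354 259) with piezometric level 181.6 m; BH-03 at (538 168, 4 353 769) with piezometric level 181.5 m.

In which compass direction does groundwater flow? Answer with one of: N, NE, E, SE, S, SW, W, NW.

∂h/∂x = (181.6 − 180.8) / (537793 − 538168) = -0.002133
∂h/∂y = (181.5 − 180.8) / (4353769 − 4354259) = -0.001429
Flow = −∇h = (+0.002133 east, +0.001429 north), which points northeast.

NE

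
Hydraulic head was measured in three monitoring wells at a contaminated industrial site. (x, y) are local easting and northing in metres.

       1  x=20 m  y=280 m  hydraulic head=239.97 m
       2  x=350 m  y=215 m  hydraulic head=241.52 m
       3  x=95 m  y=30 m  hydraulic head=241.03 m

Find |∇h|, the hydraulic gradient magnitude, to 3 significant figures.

Differences from 1: to 2 (Δx, Δy, Δh) = (330, -65, +1.55); to 3 = (75, -250, +1.06).
Determinant of the coordinate differences = 330·(-250) − 75·(-65) = -77625.
∂h/∂x = [(+1.55)·(-250) − (+1.06)·(-65)] / -77625 = +0.004104
∂h/∂y = [330·(+1.06) − 75·(+1.55)] / -77625 = -0.003009
|∇h| = √(0.004104² + -0.003009²) = 0.005089

0.00509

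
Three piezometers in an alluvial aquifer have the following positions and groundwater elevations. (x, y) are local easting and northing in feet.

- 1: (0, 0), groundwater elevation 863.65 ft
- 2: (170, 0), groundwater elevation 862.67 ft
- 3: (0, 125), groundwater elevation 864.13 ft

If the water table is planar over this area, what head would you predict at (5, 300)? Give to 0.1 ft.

∂h/∂x = (862.67 − 863.65) / (170 − 0) = -0.005765
∂h/∂y = (864.13 − 863.65) / (125 − 0) = +0.003840
h(5, 300) = 863.65 + (-0.005765)·(5) + (+0.003840)·(300) = 863.65 -0.029 +1.152 = 864.773 ft.

864.8 ft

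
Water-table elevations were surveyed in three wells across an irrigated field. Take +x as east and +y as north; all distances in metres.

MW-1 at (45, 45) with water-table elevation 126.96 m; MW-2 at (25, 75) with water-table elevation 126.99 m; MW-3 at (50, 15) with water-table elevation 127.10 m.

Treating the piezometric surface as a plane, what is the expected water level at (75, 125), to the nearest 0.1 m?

126.1 m

Three-point gradient (reference MW-1): Δ to MW-2 = (-20, 30, +0.03), Δ to MW-3 = (5, -30, +0.14).
∂h/∂x = -0.01133, ∂h/∂y = -0.006556 (det = 450).
h(75, 125) = 126.96 + (-0.01133)·(30) + (-0.006556)·(80) = 126.96 -0.340 -0.524 = 126.096 m.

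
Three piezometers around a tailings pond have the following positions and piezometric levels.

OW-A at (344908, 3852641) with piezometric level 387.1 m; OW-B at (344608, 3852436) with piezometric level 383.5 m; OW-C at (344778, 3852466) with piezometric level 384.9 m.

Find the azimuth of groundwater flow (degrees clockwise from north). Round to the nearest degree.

223°

Taking OW-A as reference: OW-B−OW-A = (-300, -205, -3.6); OW-C−OW-A = (-130, -175, -2.2).
Solve a·Δx + b·Δy = Δh: det = (-300)·(-175) − (-130)·(-205) = 25850.
∂h/∂x = [(-3.6)·(-175) − (-2.2)·(-205)] / 25850 = +0.006925
∂h/∂y = [(-300)·(-2.2) − (-130)·(-3.6)] / 25850 = +0.007427
Flow direction (−∇h) has components (-0.006925 E, -0.007427 N).
Azimuth = atan2(E, N) = atan2(-0.006925, -0.007427) = 223.0° ≈ 223°.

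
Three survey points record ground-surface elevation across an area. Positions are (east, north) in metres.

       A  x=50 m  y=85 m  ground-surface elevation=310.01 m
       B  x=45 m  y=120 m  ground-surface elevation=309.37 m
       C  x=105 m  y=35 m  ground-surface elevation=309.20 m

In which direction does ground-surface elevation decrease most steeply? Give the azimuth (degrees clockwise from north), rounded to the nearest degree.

With z = a·x + b·y + c and A as origin, the differences give:
  (-5)·a + 35·b = -0.64
  55·a + (-50)·b = -0.81
Eliminate b (×(-50) and ×35, subtract): -1675·a = 60.350 → a = ∂z/∂x = -0.03603
Back-substitute: b = ∂z/∂y = -0.02343.
Steepest decrease is along −∇f: components (+0.03603 E, +0.02343 N).
Azimuth = atan2(+0.03603, +0.02343) = 57.0° ≈ 057°.

057°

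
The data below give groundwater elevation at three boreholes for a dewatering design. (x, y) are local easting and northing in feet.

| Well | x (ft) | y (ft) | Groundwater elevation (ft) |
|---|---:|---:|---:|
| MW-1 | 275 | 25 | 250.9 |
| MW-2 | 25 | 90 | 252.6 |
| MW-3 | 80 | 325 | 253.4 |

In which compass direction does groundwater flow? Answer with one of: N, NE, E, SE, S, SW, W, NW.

SE

Differences from MW-1: to MW-2 (Δx, Δy, Δh) = (-250, 65, +1.7); to MW-3 = (-195, 300, +2.5).
Determinant of the coordinate differences = (-250)·300 − (-195)·65 = -62325.
∂h/∂x = [(+1.7)·300 − (+2.5)·65] / -62325 = -0.005576
∂h/∂y = [(-250)·(+2.5) − (-195)·(+1.7)] / -62325 = +0.004709
Flow = −∇h = (+0.005576 east, -0.004709 north), which points southeast.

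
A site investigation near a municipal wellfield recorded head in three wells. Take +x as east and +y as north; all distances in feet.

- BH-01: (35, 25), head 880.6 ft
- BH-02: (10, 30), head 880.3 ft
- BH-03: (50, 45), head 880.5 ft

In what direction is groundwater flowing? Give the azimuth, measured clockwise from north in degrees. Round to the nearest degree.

Differences from BH-01: to BH-02 (Δx, Δy, Δh) = (-25, 5, -0.3); to BH-03 = (15, 20, -0.1).
Solve a·Δx + b·Δy = Δh: det = (-25)·20 − 15·5 = -575.
∂h/∂x = [(-0.3)·20 − (-0.1)·5] / -575 = +0.009565
∂h/∂y = [(-25)·(-0.1) − 15·(-0.3)] / -575 = -0.01217
Flow direction (−∇h) has components (-0.009565 E, +0.01217 N).
Azimuth = atan2(E, N) = atan2(-0.009565, +0.01217) = 321.8° ≈ 322°.

322°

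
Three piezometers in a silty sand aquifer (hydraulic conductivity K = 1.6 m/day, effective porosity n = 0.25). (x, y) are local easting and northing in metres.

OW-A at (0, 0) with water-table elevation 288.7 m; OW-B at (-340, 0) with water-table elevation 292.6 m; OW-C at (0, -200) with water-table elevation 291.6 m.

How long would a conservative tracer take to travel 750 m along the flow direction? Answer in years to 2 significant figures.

∂h/∂x = (292.6 − 288.7) / (-340 − 0) = -0.01147
∂h/∂y = (291.6 − 288.7) / (-200 − 0) = -0.01450
|∇h| = √(-0.01147² + -0.01450²) = 0.01849
Seepage velocity v = K·i/n = 1.6 × 0.01849 / 0.25 = 0.1183 m/day.
t = 750 / 0.1183 = 6340 days = 17.4 years.

17 years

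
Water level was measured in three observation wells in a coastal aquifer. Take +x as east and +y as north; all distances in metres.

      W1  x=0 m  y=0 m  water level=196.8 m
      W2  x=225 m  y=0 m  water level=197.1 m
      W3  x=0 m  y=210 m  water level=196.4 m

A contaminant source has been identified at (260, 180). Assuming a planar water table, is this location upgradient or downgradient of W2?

∂h/∂x = (197.1 − 196.8) / (225 − 0) = +0.001333
∂h/∂y = (196.4 − 196.8) / (210 − 0) = -0.001905
Head at (260, 180) = 196.8 + (+0.001333)·(260) + (-0.001905)·(180) = 196.80 m.
That is lower than the 197.1 m at W2, so the point is downgradient.

downgradient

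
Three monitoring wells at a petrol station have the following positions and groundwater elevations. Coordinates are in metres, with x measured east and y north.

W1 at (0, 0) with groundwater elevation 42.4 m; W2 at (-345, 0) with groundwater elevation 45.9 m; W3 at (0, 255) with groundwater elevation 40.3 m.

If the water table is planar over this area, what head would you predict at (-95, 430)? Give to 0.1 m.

39.8 m

∂h/∂x = (45.9 − 42.4) / (-345 − 0) = -0.01014
∂h/∂y = (40.3 − 42.4) / (255 − 0) = -0.008235
h(-95, 430) = 42.4 + (-0.01014)·(-95) + (-0.008235)·(430) = 42.4 +0.964 -3.541 = 39.823 m.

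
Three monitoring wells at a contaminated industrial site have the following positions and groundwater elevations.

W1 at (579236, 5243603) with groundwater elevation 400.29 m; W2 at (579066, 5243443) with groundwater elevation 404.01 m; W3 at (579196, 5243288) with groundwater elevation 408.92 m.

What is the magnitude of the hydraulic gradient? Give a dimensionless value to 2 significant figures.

0.028

Differences from W1: to W2 (Δx, Δy, Δh) = (-170, -160, +3.72); to W3 = (-40, -315, +8.63).
Determinant of the coordinate differences = (-170)·(-315) − (-40)·(-160) = 47150.
∂h/∂x = [(+3.72)·(-315) − (+8.63)·(-160)] / 47150 = +0.004433
∂h/∂y = [(-170)·(+8.63) − (-40)·(+3.72)] / 47150 = -0.02796
|∇h| = √(0.004433² + -0.02796²) = 0.02831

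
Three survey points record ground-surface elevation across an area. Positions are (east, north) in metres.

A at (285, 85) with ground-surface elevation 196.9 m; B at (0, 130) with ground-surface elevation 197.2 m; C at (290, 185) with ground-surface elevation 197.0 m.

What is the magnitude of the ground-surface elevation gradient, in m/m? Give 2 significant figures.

With z = a·x + b·y + c and A as origin, the differences give:
  (-285)·a + 45·b = +0.3
  5·a + 100·b = +0.1
Eliminate b (×100 and ×45, subtract): -28725·a = 25.50 → a = ∂z/∂x = -0.0008877
Back-substitute: b = ∂z/∂y = +0.001044.
|∇f| = √(-0.0008877² + 0.001044²) = 0.00137 m/m

0.0014 m/m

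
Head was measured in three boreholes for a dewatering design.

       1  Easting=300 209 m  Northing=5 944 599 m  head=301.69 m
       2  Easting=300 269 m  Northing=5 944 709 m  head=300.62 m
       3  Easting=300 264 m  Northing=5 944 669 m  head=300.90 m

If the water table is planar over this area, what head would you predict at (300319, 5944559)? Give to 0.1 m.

Differences from 1: to 2 (Δx, Δy, Δh) = (60, 110, -1.07); to 3 = (55, 70, -0.79).
Determinant of the coordinate differences = 60·70 − 55·110 = -1850.
∂h/∂x = [(-1.07)·70 − (-0.79)·110] / -1850 = -0.006486
∂h/∂y = [60·(-0.79) − 55·(-1.07)] / -1850 = -0.006189
h(300319, 5944559) = 301.69 + (-0.006486)·(110) + (-0.006189)·(-40) = 301.69 -0.714 +0.248 = 301.224 m.

301.2 m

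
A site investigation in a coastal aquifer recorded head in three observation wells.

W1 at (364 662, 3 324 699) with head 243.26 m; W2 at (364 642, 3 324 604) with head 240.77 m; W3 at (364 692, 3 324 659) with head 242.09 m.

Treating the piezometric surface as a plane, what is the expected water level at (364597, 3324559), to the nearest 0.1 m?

Taking W1 as reference: W2−W1 = (-20, -95, -2.49); W3−W1 = (30, -40, -1.17).
Determinant of the coordinate differences = (-20)·(-40) − 30·(-95) = 3650.
∂h/∂x = [(-2.49)·(-40) − (-1.17)·(-95)] / 3650 = -0.003164
∂h/∂y = [(-20)·(-1.17) − 30·(-2.49)] / 3650 = +0.02688
h(364597, 3324559) = 243.26 + (-0.003164)·(-65) + (+0.02688)·(-140) = 243.26 +0.206 -3.763 = 239.703 m.

239.7 m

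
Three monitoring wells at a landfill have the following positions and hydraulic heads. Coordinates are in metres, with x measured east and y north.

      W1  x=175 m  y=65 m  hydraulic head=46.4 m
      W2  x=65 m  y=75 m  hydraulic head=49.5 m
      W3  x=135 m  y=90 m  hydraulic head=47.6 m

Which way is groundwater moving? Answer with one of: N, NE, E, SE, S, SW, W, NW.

Three-point gradient (reference W1): Δ to W2 = (-110, 10, +3.1), Δ to W3 = (-40, 25, +1.2).
∂h/∂x = -0.02787, ∂h/∂y = +0.003404 (det = -2350).
Flow = −∇h = (+0.02787 east, -0.003404 north), which points east.

E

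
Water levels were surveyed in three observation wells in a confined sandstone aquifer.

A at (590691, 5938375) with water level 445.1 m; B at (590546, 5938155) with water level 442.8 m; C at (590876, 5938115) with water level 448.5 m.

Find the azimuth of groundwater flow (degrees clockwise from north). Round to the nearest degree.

Taking A as reference: B−A = (-145, -220, -2.3); C−A = (185, -260, +3.4).
Determinant of the coordinate differences = (-145)·(-260) − 185·(-220) = 78400.
∂h/∂x = [(-2.3)·(-260) − (+3.4)·(-220)] / 78400 = +0.01717
∂h/∂y = [(-145)·(+3.4) − 185·(-2.3)] / 78400 = -0.0008610
Flow direction (−∇h) has components (-0.01717 E, +0.0008610 N).
Azimuth = atan2(E, N) = atan2(-0.01717, +0.0008610) = 272.9° ≈ 273°.

273°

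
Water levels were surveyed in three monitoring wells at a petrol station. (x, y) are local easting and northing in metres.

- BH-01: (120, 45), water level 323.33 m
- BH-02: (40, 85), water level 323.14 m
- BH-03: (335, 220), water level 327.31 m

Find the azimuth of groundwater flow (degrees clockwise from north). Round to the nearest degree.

215°

With h = a·x + b·y + c and BH-01 as origin, the differences give:
  (-80)·a + 40·b = -0.19
  215·a + 175·b = +3.98
Eliminate b (×175 and ×40, subtract): -22600·a = -192.450 → a = ∂h/∂x = +0.008515
Back-substitute: b = ∂h/∂y = +0.01228.
Flow direction (−∇h) has components (-0.008515 E, -0.01228 N).
Azimuth = atan2(E, N) = atan2(-0.008515, -0.01228) = 214.7° ≈ 215°.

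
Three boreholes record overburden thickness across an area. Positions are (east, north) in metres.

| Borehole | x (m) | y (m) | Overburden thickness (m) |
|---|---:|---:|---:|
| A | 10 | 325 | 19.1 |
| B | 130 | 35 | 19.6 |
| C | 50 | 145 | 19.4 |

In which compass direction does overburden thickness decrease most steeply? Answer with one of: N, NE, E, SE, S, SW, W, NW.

N

Taking A as reference: B−A = (120, -290, +0.5); C−A = (40, -180, +0.3).
Solve a·Δx + b·Δy = Δd: det = 120·(-180) − 40·(-290) = -10000.
∂d/∂x = [(+0.5)·(-180) − (+0.3)·(-290)] / -10000 = +0.0003000
∂d/∂y = [120·(+0.3) − 40·(+0.5)] / -10000 = -0.001600
Steepest decrease is along −∇f = (-0.0003000 E, +0.001600 N) → north.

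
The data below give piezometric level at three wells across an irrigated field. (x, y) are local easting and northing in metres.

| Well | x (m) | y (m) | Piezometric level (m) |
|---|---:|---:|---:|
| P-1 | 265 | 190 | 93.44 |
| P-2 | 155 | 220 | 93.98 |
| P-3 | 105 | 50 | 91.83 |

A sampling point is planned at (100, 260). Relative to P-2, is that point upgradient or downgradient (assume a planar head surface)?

upgradient

Differences from P-1: to P-2 (Δx, Δy, Δh) = (-110, 30, +0.54); to P-3 = (-160, -140, -1.61).
Determinant of the coordinate differences = (-110)·(-140) − (-160)·30 = 20200.
∂h/∂x = [(+0.54)·(-140) − (-1.61)·30] / 20200 = -0.001351
∂h/∂y = [(-110)·(-1.61) − (-160)·(+0.54)] / 20200 = +0.01304
Head at (100, 260) = 93.44 + (-0.001351)·(-165) + (+0.01304)·(70) = 94.58 m.
That is higher than the 93.98 m at P-2, so the point is upgradient.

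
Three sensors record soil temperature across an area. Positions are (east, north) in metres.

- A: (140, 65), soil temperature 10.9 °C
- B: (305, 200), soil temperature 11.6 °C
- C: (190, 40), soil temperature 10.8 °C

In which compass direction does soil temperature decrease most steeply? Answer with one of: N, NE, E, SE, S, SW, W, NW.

S

Taking A as reference: B−A = (165, 135, +0.7); C−A = (50, -25, -0.1).
Determinant of the coordinate differences = 165·(-25) − 50·135 = -10875.
∂T/∂x = [(+0.7)·(-25) − (-0.1)·135] / -10875 = +0.0003678
∂T/∂y = [165·(-0.1) − 50·(+0.7)] / -10875 = +0.004736
Steepest decrease is along −∇f = (-0.0003678 E, -0.004736 N) → south.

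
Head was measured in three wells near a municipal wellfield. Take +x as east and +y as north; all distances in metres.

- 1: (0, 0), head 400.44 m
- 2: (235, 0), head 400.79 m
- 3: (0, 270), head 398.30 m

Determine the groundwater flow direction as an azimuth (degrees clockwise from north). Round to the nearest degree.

349°

∂h/∂x = (400.79 − 400.44) / (235 − 0) = +0.001489
∂h/∂y = (398.30 − 400.44) / (270 − 0) = -0.007926
Flow direction (−∇h) has components (-0.001489 E, +0.007926 N).
Azimuth = atan2(E, N) = atan2(-0.001489, +0.007926) = 349.4° ≈ 349°.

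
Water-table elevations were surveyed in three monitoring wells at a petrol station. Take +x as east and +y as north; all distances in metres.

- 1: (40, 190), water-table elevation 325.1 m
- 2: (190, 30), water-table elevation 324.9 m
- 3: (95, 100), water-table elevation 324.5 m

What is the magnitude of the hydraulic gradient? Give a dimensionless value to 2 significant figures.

0.024

Differences from 1: to 2 (Δx, Δy, Δh) = (150, -160, -0.2); to 3 = (55, -90, -0.6).
Solve a·Δx + b·Δy = Δh: det = 150·(-90) − 55·(-160) = -4700.
∂h/∂x = [(-0.2)·(-90) − (-0.6)·(-160)] / -4700 = +0.01660
∂h/∂y = [150·(-0.6) − 55·(-0.2)] / -4700 = +0.01681
|∇h| = √(0.01660² + 0.01681²) = 0.02362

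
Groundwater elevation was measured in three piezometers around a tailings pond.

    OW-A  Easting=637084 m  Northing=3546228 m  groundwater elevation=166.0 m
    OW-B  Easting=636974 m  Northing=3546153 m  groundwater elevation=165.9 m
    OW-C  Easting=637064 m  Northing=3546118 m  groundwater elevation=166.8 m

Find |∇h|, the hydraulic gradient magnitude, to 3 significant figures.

0.0108

With h = a·x + b·y + c and OW-A as origin, the differences give:
  (-110)·a + (-75)·b = -0.1
  (-20)·a + (-110)·b = +0.8
Eliminate b (×(-110) and ×(-75), subtract): 10600·a = 71.00 → a = ∂h/∂x = +0.006698
Back-substitute: b = ∂h/∂y = -0.008491.
|∇h| = √(0.006698² + -0.008491²) = 0.01081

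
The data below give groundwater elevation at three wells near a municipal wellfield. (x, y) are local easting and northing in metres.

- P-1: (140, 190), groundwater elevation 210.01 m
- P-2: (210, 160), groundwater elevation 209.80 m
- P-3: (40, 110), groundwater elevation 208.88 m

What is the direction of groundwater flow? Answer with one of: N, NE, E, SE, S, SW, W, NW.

S

With h = a·x + b·y + c and P-1 as origin, the differences give:
  70·a + (-30)·b = -0.21
  (-100)·a + (-80)·b = -1.13
Eliminate b (×(-80) and ×(-30), subtract): -8600·a = -17.100 → a = ∂h/∂x = +0.001988
Back-substitute: b = ∂h/∂y = +0.01164.
Flow = −∇h = (-0.001988 east, -0.01164 north), which points south.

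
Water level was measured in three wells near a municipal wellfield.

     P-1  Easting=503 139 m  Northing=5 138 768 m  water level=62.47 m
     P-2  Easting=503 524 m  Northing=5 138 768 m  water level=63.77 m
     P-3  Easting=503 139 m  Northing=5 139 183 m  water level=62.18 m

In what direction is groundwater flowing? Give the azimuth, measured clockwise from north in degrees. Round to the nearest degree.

∂h/∂x = (63.77 − 62.47) / (503524 − 503139) = +0.003377
∂h/∂y = (62.18 − 62.47) / (5139183 − 5138768) = -0.0006988
Flow direction (−∇h) has components (-0.003377 E, +0.0006988 N).
Azimuth = atan2(E, N) = atan2(-0.003377, +0.0006988) = 281.7° ≈ 282°.

282°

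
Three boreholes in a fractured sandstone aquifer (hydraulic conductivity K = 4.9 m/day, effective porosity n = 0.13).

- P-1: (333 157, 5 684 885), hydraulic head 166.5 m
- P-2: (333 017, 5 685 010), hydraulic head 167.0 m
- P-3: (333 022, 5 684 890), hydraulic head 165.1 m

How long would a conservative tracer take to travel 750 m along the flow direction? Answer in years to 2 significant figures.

2.8 years

Differences from P-1: to P-2 (Δx, Δy, Δh) = (-140, 125, +0.5); to P-3 = (-135, 5, -1.4).
Solve a·Δx + b·Δy = Δh: det = (-140)·5 − (-135)·125 = 16175.
∂h/∂x = [(+0.5)·5 − (-1.4)·125] / 16175 = +0.01097
∂h/∂y = [(-140)·(-1.4) − (-135)·(+0.5)] / 16175 = +0.01629
|∇h| = √(0.01097² + 0.01629²) = 0.01964
Seepage velocity v = K·i/n = 4.9 × 0.01964 / 0.13 = 0.7403 m/day.
t = 750 / 0.7403 = 1013 days = 2.77 years.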